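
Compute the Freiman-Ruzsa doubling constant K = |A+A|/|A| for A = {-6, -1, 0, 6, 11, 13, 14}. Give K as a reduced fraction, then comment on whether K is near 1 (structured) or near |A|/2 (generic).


|A| = 7.
Compute A + A by enumerating all 49 pairs.
A + A = {-12, -7, -6, -2, -1, 0, 5, 6, 7, 8, 10, 11, 12, 13, 14, 17, 19, 20, 22, 24, 25, 26, 27, 28}, so |A + A| = 24.
K = |A + A| / |A| = 24/7 (already in lowest terms) ≈ 3.4286.
Reference: AP of size 7 gives K = 13/7 ≈ 1.8571; a fully generic set of size 7 gives K ≈ 4.0000.

|A| = 7, |A + A| = 24, K = 24/7.


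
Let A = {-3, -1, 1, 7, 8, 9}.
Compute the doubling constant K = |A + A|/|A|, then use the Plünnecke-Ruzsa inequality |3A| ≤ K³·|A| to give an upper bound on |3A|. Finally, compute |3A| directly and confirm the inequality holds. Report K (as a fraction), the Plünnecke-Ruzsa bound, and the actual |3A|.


|A| = 6.
Step 1: Compute A + A by enumerating all 36 pairs.
A + A = {-6, -4, -2, 0, 2, 4, 5, 6, 7, 8, 9, 10, 14, 15, 16, 17, 18}, so |A + A| = 17.
Step 2: Doubling constant K = |A + A|/|A| = 17/6 = 17/6 ≈ 2.8333.
Step 3: Plünnecke-Ruzsa gives |3A| ≤ K³·|A| = (2.8333)³ · 6 ≈ 136.4722.
Step 4: Compute 3A = A + A + A directly by enumerating all triples (a,b,c) ∈ A³; |3A| = 31.
Step 5: Check 31 ≤ 136.4722? Yes ✓.

K = 17/6, Plünnecke-Ruzsa bound K³|A| ≈ 136.4722, |3A| = 31, inequality holds.


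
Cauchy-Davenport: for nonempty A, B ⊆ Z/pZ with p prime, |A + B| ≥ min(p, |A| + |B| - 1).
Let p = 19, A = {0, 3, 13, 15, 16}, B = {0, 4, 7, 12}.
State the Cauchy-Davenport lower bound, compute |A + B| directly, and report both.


Cauchy-Davenport: |A + B| ≥ min(p, |A| + |B| - 1) for A, B nonempty in Z/pZ.
|A| = 5, |B| = 4, p = 19.
CD lower bound = min(19, 5 + 4 - 1) = min(19, 8) = 8.
Compute A + B mod 19 directly:
a = 0: 0+0=0, 0+4=4, 0+7=7, 0+12=12
a = 3: 3+0=3, 3+4=7, 3+7=10, 3+12=15
a = 13: 13+0=13, 13+4=17, 13+7=1, 13+12=6
a = 15: 15+0=15, 15+4=0, 15+7=3, 15+12=8
a = 16: 16+0=16, 16+4=1, 16+7=4, 16+12=9
A + B = {0, 1, 3, 4, 6, 7, 8, 9, 10, 12, 13, 15, 16, 17}, so |A + B| = 14.
Verify: 14 ≥ 8? Yes ✓.

CD lower bound = 8, actual |A + B| = 14.


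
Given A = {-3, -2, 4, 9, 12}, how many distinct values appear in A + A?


A + A = {a + a' : a, a' ∈ A}; |A| = 5.
General bounds: 2|A| - 1 ≤ |A + A| ≤ |A|(|A|+1)/2, i.e. 9 ≤ |A + A| ≤ 15.
Lower bound 2|A|-1 is attained iff A is an arithmetic progression.
Enumerate sums a + a' for a ≤ a' (symmetric, so this suffices):
a = -3: -3+-3=-6, -3+-2=-5, -3+4=1, -3+9=6, -3+12=9
a = -2: -2+-2=-4, -2+4=2, -2+9=7, -2+12=10
a = 4: 4+4=8, 4+9=13, 4+12=16
a = 9: 9+9=18, 9+12=21
a = 12: 12+12=24
Distinct sums: {-6, -5, -4, 1, 2, 6, 7, 8, 9, 10, 13, 16, 18, 21, 24}
|A + A| = 15

|A + A| = 15


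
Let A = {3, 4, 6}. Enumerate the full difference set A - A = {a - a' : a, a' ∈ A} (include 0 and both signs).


A - A = {a - a' : a, a' ∈ A}.
Compute a - a' for each ordered pair (a, a'):
a = 3: 3-3=0, 3-4=-1, 3-6=-3
a = 4: 4-3=1, 4-4=0, 4-6=-2
a = 6: 6-3=3, 6-4=2, 6-6=0
Collecting distinct values (and noting 0 appears from a-a):
A - A = {-3, -2, -1, 0, 1, 2, 3}
|A - A| = 7

A - A = {-3, -2, -1, 0, 1, 2, 3}


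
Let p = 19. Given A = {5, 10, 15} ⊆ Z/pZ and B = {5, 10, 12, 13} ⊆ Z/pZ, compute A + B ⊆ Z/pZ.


Work in Z/19Z: reduce every sum a + b modulo 19.
Enumerate all 12 pairs:
a = 5: 5+5=10, 5+10=15, 5+12=17, 5+13=18
a = 10: 10+5=15, 10+10=1, 10+12=3, 10+13=4
a = 15: 15+5=1, 15+10=6, 15+12=8, 15+13=9
Distinct residues collected: {1, 3, 4, 6, 8, 9, 10, 15, 17, 18}
|A + B| = 10 (out of 19 total residues).

A + B = {1, 3, 4, 6, 8, 9, 10, 15, 17, 18}


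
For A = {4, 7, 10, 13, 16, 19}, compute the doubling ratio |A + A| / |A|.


|A| = 6.
Compute A + A by enumerating all 36 pairs.
A + A = {8, 11, 14, 17, 20, 23, 26, 29, 32, 35, 38}, so |A + A| = 11.
K = |A + A| / |A| = 11/6 (already in lowest terms) ≈ 1.8333.
Reference: AP of size 6 gives K = 11/6 ≈ 1.8333; a fully generic set of size 6 gives K ≈ 3.5000.

|A| = 6, |A + A| = 11, K = 11/6.


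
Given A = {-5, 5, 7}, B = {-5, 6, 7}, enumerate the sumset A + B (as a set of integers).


A + B = {a + b : a ∈ A, b ∈ B}.
Enumerate all |A|·|B| = 3·3 = 9 pairs (a, b) and collect distinct sums.
a = -5: -5+-5=-10, -5+6=1, -5+7=2
a = 5: 5+-5=0, 5+6=11, 5+7=12
a = 7: 7+-5=2, 7+6=13, 7+7=14
Collecting distinct sums: A + B = {-10, 0, 1, 2, 11, 12, 13, 14}
|A + B| = 8

A + B = {-10, 0, 1, 2, 11, 12, 13, 14}


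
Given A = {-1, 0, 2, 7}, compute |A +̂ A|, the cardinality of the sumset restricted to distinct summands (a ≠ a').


Restricted sumset: A +̂ A = {a + a' : a ∈ A, a' ∈ A, a ≠ a'}.
Equivalently, take A + A and drop any sum 2a that is achievable ONLY as a + a for a ∈ A (i.e. sums representable only with equal summands).
Enumerate pairs (a, a') with a < a' (symmetric, so each unordered pair gives one sum; this covers all a ≠ a'):
  -1 + 0 = -1
  -1 + 2 = 1
  -1 + 7 = 6
  0 + 2 = 2
  0 + 7 = 7
  2 + 7 = 9
Collected distinct sums: {-1, 1, 2, 6, 7, 9}
|A +̂ A| = 6
(Reference bound: |A +̂ A| ≥ 2|A| - 3 for |A| ≥ 2, with |A| = 4 giving ≥ 5.)

|A +̂ A| = 6


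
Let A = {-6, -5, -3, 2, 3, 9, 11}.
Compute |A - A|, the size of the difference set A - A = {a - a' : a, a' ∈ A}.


A - A = {a - a' : a, a' ∈ A}; |A| = 7.
Bounds: 2|A|-1 ≤ |A - A| ≤ |A|² - |A| + 1, i.e. 13 ≤ |A - A| ≤ 43.
Note: 0 ∈ A - A always (from a - a). The set is symmetric: if d ∈ A - A then -d ∈ A - A.
Enumerate nonzero differences d = a - a' with a > a' (then include -d):
Positive differences: {1, 2, 3, 5, 6, 7, 8, 9, 12, 14, 15, 16, 17}
Full difference set: {0} ∪ (positive diffs) ∪ (negative diffs).
|A - A| = 1 + 2·13 = 27 (matches direct enumeration: 27).

|A - A| = 27


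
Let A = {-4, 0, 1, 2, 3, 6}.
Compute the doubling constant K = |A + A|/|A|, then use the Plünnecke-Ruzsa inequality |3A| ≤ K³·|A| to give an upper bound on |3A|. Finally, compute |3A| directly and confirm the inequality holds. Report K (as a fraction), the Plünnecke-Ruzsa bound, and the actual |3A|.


|A| = 6.
Step 1: Compute A + A by enumerating all 36 pairs.
A + A = {-8, -4, -3, -2, -1, 0, 1, 2, 3, 4, 5, 6, 7, 8, 9, 12}, so |A + A| = 16.
Step 2: Doubling constant K = |A + A|/|A| = 16/6 = 16/6 ≈ 2.6667.
Step 3: Plünnecke-Ruzsa gives |3A| ≤ K³·|A| = (2.6667)³ · 6 ≈ 113.7778.
Step 4: Compute 3A = A + A + A directly by enumerating all triples (a,b,c) ∈ A³; |3A| = 26.
Step 5: Check 26 ≤ 113.7778? Yes ✓.

K = 16/6, Plünnecke-Ruzsa bound K³|A| ≈ 113.7778, |3A| = 26, inequality holds.


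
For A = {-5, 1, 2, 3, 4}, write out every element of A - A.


A - A = {a - a' : a, a' ∈ A}.
Compute a - a' for each ordered pair (a, a'):
a = -5: -5--5=0, -5-1=-6, -5-2=-7, -5-3=-8, -5-4=-9
a = 1: 1--5=6, 1-1=0, 1-2=-1, 1-3=-2, 1-4=-3
a = 2: 2--5=7, 2-1=1, 2-2=0, 2-3=-1, 2-4=-2
a = 3: 3--5=8, 3-1=2, 3-2=1, 3-3=0, 3-4=-1
a = 4: 4--5=9, 4-1=3, 4-2=2, 4-3=1, 4-4=0
Collecting distinct values (and noting 0 appears from a-a):
A - A = {-9, -8, -7, -6, -3, -2, -1, 0, 1, 2, 3, 6, 7, 8, 9}
|A - A| = 15

A - A = {-9, -8, -7, -6, -3, -2, -1, 0, 1, 2, 3, 6, 7, 8, 9}


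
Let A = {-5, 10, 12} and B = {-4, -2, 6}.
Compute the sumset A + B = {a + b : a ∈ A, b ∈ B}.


A + B = {a + b : a ∈ A, b ∈ B}.
Enumerate all |A|·|B| = 3·3 = 9 pairs (a, b) and collect distinct sums.
a = -5: -5+-4=-9, -5+-2=-7, -5+6=1
a = 10: 10+-4=6, 10+-2=8, 10+6=16
a = 12: 12+-4=8, 12+-2=10, 12+6=18
Collecting distinct sums: A + B = {-9, -7, 1, 6, 8, 10, 16, 18}
|A + B| = 8

A + B = {-9, -7, 1, 6, 8, 10, 16, 18}


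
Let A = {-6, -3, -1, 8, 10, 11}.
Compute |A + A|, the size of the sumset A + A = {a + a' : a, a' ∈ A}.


A + A = {a + a' : a, a' ∈ A}; |A| = 6.
General bounds: 2|A| - 1 ≤ |A + A| ≤ |A|(|A|+1)/2, i.e. 11 ≤ |A + A| ≤ 21.
Lower bound 2|A|-1 is attained iff A is an arithmetic progression.
Enumerate sums a + a' for a ≤ a' (symmetric, so this suffices):
a = -6: -6+-6=-12, -6+-3=-9, -6+-1=-7, -6+8=2, -6+10=4, -6+11=5
a = -3: -3+-3=-6, -3+-1=-4, -3+8=5, -3+10=7, -3+11=8
a = -1: -1+-1=-2, -1+8=7, -1+10=9, -1+11=10
a = 8: 8+8=16, 8+10=18, 8+11=19
a = 10: 10+10=20, 10+11=21
a = 11: 11+11=22
Distinct sums: {-12, -9, -7, -6, -4, -2, 2, 4, 5, 7, 8, 9, 10, 16, 18, 19, 20, 21, 22}
|A + A| = 19

|A + A| = 19


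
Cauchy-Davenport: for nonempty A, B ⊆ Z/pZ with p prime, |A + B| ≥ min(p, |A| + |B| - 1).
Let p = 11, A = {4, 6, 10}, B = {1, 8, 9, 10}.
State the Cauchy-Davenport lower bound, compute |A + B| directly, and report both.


Cauchy-Davenport: |A + B| ≥ min(p, |A| + |B| - 1) for A, B nonempty in Z/pZ.
|A| = 3, |B| = 4, p = 11.
CD lower bound = min(11, 3 + 4 - 1) = min(11, 6) = 6.
Compute A + B mod 11 directly:
a = 4: 4+1=5, 4+8=1, 4+9=2, 4+10=3
a = 6: 6+1=7, 6+8=3, 6+9=4, 6+10=5
a = 10: 10+1=0, 10+8=7, 10+9=8, 10+10=9
A + B = {0, 1, 2, 3, 4, 5, 7, 8, 9}, so |A + B| = 9.
Verify: 9 ≥ 6? Yes ✓.

CD lower bound = 6, actual |A + B| = 9.


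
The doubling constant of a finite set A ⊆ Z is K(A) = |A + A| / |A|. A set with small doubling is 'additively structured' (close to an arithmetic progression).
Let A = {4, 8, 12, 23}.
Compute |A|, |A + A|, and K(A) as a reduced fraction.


|A| = 4.
Compute A + A by enumerating all 16 pairs.
A + A = {8, 12, 16, 20, 24, 27, 31, 35, 46}, so |A + A| = 9.
K = |A + A| / |A| = 9/4 (already in lowest terms) ≈ 2.2500.
Reference: AP of size 4 gives K = 7/4 ≈ 1.7500; a fully generic set of size 4 gives K ≈ 2.5000.

|A| = 4, |A + A| = 9, K = 9/4.


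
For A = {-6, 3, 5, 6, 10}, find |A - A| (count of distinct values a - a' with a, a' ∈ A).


A - A = {a - a' : a, a' ∈ A}; |A| = 5.
Bounds: 2|A|-1 ≤ |A - A| ≤ |A|² - |A| + 1, i.e. 9 ≤ |A - A| ≤ 21.
Note: 0 ∈ A - A always (from a - a). The set is symmetric: if d ∈ A - A then -d ∈ A - A.
Enumerate nonzero differences d = a - a' with a > a' (then include -d):
Positive differences: {1, 2, 3, 4, 5, 7, 9, 11, 12, 16}
Full difference set: {0} ∪ (positive diffs) ∪ (negative diffs).
|A - A| = 1 + 2·10 = 21 (matches direct enumeration: 21).

|A - A| = 21


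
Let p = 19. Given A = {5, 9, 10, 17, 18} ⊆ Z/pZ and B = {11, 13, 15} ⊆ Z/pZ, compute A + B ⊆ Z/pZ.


Work in Z/19Z: reduce every sum a + b modulo 19.
Enumerate all 15 pairs:
a = 5: 5+11=16, 5+13=18, 5+15=1
a = 9: 9+11=1, 9+13=3, 9+15=5
a = 10: 10+11=2, 10+13=4, 10+15=6
a = 17: 17+11=9, 17+13=11, 17+15=13
a = 18: 18+11=10, 18+13=12, 18+15=14
Distinct residues collected: {1, 2, 3, 4, 5, 6, 9, 10, 11, 12, 13, 14, 16, 18}
|A + B| = 14 (out of 19 total residues).

A + B = {1, 2, 3, 4, 5, 6, 9, 10, 11, 12, 13, 14, 16, 18}


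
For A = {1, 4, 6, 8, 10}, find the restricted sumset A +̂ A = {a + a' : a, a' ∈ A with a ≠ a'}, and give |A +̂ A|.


Restricted sumset: A +̂ A = {a + a' : a ∈ A, a' ∈ A, a ≠ a'}.
Equivalently, take A + A and drop any sum 2a that is achievable ONLY as a + a for a ∈ A (i.e. sums representable only with equal summands).
Enumerate pairs (a, a') with a < a' (symmetric, so each unordered pair gives one sum; this covers all a ≠ a'):
  1 + 4 = 5
  1 + 6 = 7
  1 + 8 = 9
  1 + 10 = 11
  4 + 6 = 10
  4 + 8 = 12
  4 + 10 = 14
  6 + 8 = 14
  6 + 10 = 16
  8 + 10 = 18
Collected distinct sums: {5, 7, 9, 10, 11, 12, 14, 16, 18}
|A +̂ A| = 9
(Reference bound: |A +̂ A| ≥ 2|A| - 3 for |A| ≥ 2, with |A| = 5 giving ≥ 7.)

|A +̂ A| = 9


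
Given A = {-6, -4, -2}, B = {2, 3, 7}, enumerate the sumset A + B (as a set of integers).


A + B = {a + b : a ∈ A, b ∈ B}.
Enumerate all |A|·|B| = 3·3 = 9 pairs (a, b) and collect distinct sums.
a = -6: -6+2=-4, -6+3=-3, -6+7=1
a = -4: -4+2=-2, -4+3=-1, -4+7=3
a = -2: -2+2=0, -2+3=1, -2+7=5
Collecting distinct sums: A + B = {-4, -3, -2, -1, 0, 1, 3, 5}
|A + B| = 8

A + B = {-4, -3, -2, -1, 0, 1, 3, 5}


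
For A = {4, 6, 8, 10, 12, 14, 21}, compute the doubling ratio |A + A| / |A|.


|A| = 7.
Compute A + A by enumerating all 49 pairs.
A + A = {8, 10, 12, 14, 16, 18, 20, 22, 24, 25, 26, 27, 28, 29, 31, 33, 35, 42}, so |A + A| = 18.
K = |A + A| / |A| = 18/7 (already in lowest terms) ≈ 2.5714.
Reference: AP of size 7 gives K = 13/7 ≈ 1.8571; a fully generic set of size 7 gives K ≈ 4.0000.

|A| = 7, |A + A| = 18, K = 18/7.


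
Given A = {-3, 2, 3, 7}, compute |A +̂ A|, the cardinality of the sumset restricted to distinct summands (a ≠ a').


Restricted sumset: A +̂ A = {a + a' : a ∈ A, a' ∈ A, a ≠ a'}.
Equivalently, take A + A and drop any sum 2a that is achievable ONLY as a + a for a ∈ A (i.e. sums representable only with equal summands).
Enumerate pairs (a, a') with a < a' (symmetric, so each unordered pair gives one sum; this covers all a ≠ a'):
  -3 + 2 = -1
  -3 + 3 = 0
  -3 + 7 = 4
  2 + 3 = 5
  2 + 7 = 9
  3 + 7 = 10
Collected distinct sums: {-1, 0, 4, 5, 9, 10}
|A +̂ A| = 6
(Reference bound: |A +̂ A| ≥ 2|A| - 3 for |A| ≥ 2, with |A| = 4 giving ≥ 5.)

|A +̂ A| = 6


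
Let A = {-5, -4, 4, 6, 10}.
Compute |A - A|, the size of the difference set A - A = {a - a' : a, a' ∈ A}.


A - A = {a - a' : a, a' ∈ A}; |A| = 5.
Bounds: 2|A|-1 ≤ |A - A| ≤ |A|² - |A| + 1, i.e. 9 ≤ |A - A| ≤ 21.
Note: 0 ∈ A - A always (from a - a). The set is symmetric: if d ∈ A - A then -d ∈ A - A.
Enumerate nonzero differences d = a - a' with a > a' (then include -d):
Positive differences: {1, 2, 4, 6, 8, 9, 10, 11, 14, 15}
Full difference set: {0} ∪ (positive diffs) ∪ (negative diffs).
|A - A| = 1 + 2·10 = 21 (matches direct enumeration: 21).

|A - A| = 21


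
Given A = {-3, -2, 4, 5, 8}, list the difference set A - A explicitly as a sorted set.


A - A = {a - a' : a, a' ∈ A}.
Compute a - a' for each ordered pair (a, a'):
a = -3: -3--3=0, -3--2=-1, -3-4=-7, -3-5=-8, -3-8=-11
a = -2: -2--3=1, -2--2=0, -2-4=-6, -2-5=-7, -2-8=-10
a = 4: 4--3=7, 4--2=6, 4-4=0, 4-5=-1, 4-8=-4
a = 5: 5--3=8, 5--2=7, 5-4=1, 5-5=0, 5-8=-3
a = 8: 8--3=11, 8--2=10, 8-4=4, 8-5=3, 8-8=0
Collecting distinct values (and noting 0 appears from a-a):
A - A = {-11, -10, -8, -7, -6, -4, -3, -1, 0, 1, 3, 4, 6, 7, 8, 10, 11}
|A - A| = 17

A - A = {-11, -10, -8, -7, -6, -4, -3, -1, 0, 1, 3, 4, 6, 7, 8, 10, 11}


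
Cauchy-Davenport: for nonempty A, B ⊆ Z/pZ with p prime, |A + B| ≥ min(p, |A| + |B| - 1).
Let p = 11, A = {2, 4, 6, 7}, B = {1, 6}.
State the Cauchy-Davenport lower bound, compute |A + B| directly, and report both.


Cauchy-Davenport: |A + B| ≥ min(p, |A| + |B| - 1) for A, B nonempty in Z/pZ.
|A| = 4, |B| = 2, p = 11.
CD lower bound = min(11, 4 + 2 - 1) = min(11, 5) = 5.
Compute A + B mod 11 directly:
a = 2: 2+1=3, 2+6=8
a = 4: 4+1=5, 4+6=10
a = 6: 6+1=7, 6+6=1
a = 7: 7+1=8, 7+6=2
A + B = {1, 2, 3, 5, 7, 8, 10}, so |A + B| = 7.
Verify: 7 ≥ 5? Yes ✓.

CD lower bound = 5, actual |A + B| = 7.


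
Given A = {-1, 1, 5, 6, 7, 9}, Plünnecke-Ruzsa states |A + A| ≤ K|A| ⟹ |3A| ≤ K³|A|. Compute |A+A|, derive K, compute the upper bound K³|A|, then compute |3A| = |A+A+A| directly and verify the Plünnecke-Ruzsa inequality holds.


|A| = 6.
Step 1: Compute A + A by enumerating all 36 pairs.
A + A = {-2, 0, 2, 4, 5, 6, 7, 8, 10, 11, 12, 13, 14, 15, 16, 18}, so |A + A| = 16.
Step 2: Doubling constant K = |A + A|/|A| = 16/6 = 16/6 ≈ 2.6667.
Step 3: Plünnecke-Ruzsa gives |3A| ≤ K³·|A| = (2.6667)³ · 6 ≈ 113.7778.
Step 4: Compute 3A = A + A + A directly by enumerating all triples (a,b,c) ∈ A³; |3A| = 27.
Step 5: Check 27 ≤ 113.7778? Yes ✓.

K = 16/6, Plünnecke-Ruzsa bound K³|A| ≈ 113.7778, |3A| = 27, inequality holds.


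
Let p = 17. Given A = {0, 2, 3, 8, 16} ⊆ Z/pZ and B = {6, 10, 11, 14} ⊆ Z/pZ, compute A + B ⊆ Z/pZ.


Work in Z/17Z: reduce every sum a + b modulo 17.
Enumerate all 20 pairs:
a = 0: 0+6=6, 0+10=10, 0+11=11, 0+14=14
a = 2: 2+6=8, 2+10=12, 2+11=13, 2+14=16
a = 3: 3+6=9, 3+10=13, 3+11=14, 3+14=0
a = 8: 8+6=14, 8+10=1, 8+11=2, 8+14=5
a = 16: 16+6=5, 16+10=9, 16+11=10, 16+14=13
Distinct residues collected: {0, 1, 2, 5, 6, 8, 9, 10, 11, 12, 13, 14, 16}
|A + B| = 13 (out of 17 total residues).

A + B = {0, 1, 2, 5, 6, 8, 9, 10, 11, 12, 13, 14, 16}


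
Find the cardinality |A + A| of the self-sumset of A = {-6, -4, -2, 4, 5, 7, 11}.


A + A = {a + a' : a, a' ∈ A}; |A| = 7.
General bounds: 2|A| - 1 ≤ |A + A| ≤ |A|(|A|+1)/2, i.e. 13 ≤ |A + A| ≤ 28.
Lower bound 2|A|-1 is attained iff A is an arithmetic progression.
Enumerate sums a + a' for a ≤ a' (symmetric, so this suffices):
a = -6: -6+-6=-12, -6+-4=-10, -6+-2=-8, -6+4=-2, -6+5=-1, -6+7=1, -6+11=5
a = -4: -4+-4=-8, -4+-2=-6, -4+4=0, -4+5=1, -4+7=3, -4+11=7
a = -2: -2+-2=-4, -2+4=2, -2+5=3, -2+7=5, -2+11=9
a = 4: 4+4=8, 4+5=9, 4+7=11, 4+11=15
a = 5: 5+5=10, 5+7=12, 5+11=16
a = 7: 7+7=14, 7+11=18
a = 11: 11+11=22
Distinct sums: {-12, -10, -8, -6, -4, -2, -1, 0, 1, 2, 3, 5, 7, 8, 9, 10, 11, 12, 14, 15, 16, 18, 22}
|A + A| = 23

|A + A| = 23


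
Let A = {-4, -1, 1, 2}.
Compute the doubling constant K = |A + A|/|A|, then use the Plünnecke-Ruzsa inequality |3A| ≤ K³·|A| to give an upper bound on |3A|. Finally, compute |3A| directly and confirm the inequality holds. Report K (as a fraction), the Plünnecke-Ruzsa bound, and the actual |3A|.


|A| = 4.
Step 1: Compute A + A by enumerating all 16 pairs.
A + A = {-8, -5, -3, -2, 0, 1, 2, 3, 4}, so |A + A| = 9.
Step 2: Doubling constant K = |A + A|/|A| = 9/4 = 9/4 ≈ 2.2500.
Step 3: Plünnecke-Ruzsa gives |3A| ≤ K³·|A| = (2.2500)³ · 4 ≈ 45.5625.
Step 4: Compute 3A = A + A + A directly by enumerating all triples (a,b,c) ∈ A³; |3A| = 15.
Step 5: Check 15 ≤ 45.5625? Yes ✓.

K = 9/4, Plünnecke-Ruzsa bound K³|A| ≈ 45.5625, |3A| = 15, inequality holds.


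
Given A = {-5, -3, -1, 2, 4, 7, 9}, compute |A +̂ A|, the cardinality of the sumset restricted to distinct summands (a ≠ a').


Restricted sumset: A +̂ A = {a + a' : a ∈ A, a' ∈ A, a ≠ a'}.
Equivalently, take A + A and drop any sum 2a that is achievable ONLY as a + a for a ∈ A (i.e. sums representable only with equal summands).
Enumerate pairs (a, a') with a < a' (symmetric, so each unordered pair gives one sum; this covers all a ≠ a'):
  -5 + -3 = -8
  -5 + -1 = -6
  -5 + 2 = -3
  -5 + 4 = -1
  -5 + 7 = 2
  -5 + 9 = 4
  -3 + -1 = -4
  -3 + 2 = -1
  -3 + 4 = 1
  -3 + 7 = 4
  -3 + 9 = 6
  -1 + 2 = 1
  -1 + 4 = 3
  -1 + 7 = 6
  -1 + 9 = 8
  2 + 4 = 6
  2 + 7 = 9
  2 + 9 = 11
  4 + 7 = 11
  4 + 9 = 13
  7 + 9 = 16
Collected distinct sums: {-8, -6, -4, -3, -1, 1, 2, 3, 4, 6, 8, 9, 11, 13, 16}
|A +̂ A| = 15
(Reference bound: |A +̂ A| ≥ 2|A| - 3 for |A| ≥ 2, with |A| = 7 giving ≥ 11.)

|A +̂ A| = 15


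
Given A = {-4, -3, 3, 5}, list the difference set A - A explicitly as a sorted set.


A - A = {a - a' : a, a' ∈ A}.
Compute a - a' for each ordered pair (a, a'):
a = -4: -4--4=0, -4--3=-1, -4-3=-7, -4-5=-9
a = -3: -3--4=1, -3--3=0, -3-3=-6, -3-5=-8
a = 3: 3--4=7, 3--3=6, 3-3=0, 3-5=-2
a = 5: 5--4=9, 5--3=8, 5-3=2, 5-5=0
Collecting distinct values (and noting 0 appears from a-a):
A - A = {-9, -8, -7, -6, -2, -1, 0, 1, 2, 6, 7, 8, 9}
|A - A| = 13

A - A = {-9, -8, -7, -6, -2, -1, 0, 1, 2, 6, 7, 8, 9}


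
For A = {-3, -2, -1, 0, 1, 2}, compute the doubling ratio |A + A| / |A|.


|A| = 6.
Compute A + A by enumerating all 36 pairs.
A + A = {-6, -5, -4, -3, -2, -1, 0, 1, 2, 3, 4}, so |A + A| = 11.
K = |A + A| / |A| = 11/6 (already in lowest terms) ≈ 1.8333.
Reference: AP of size 6 gives K = 11/6 ≈ 1.8333; a fully generic set of size 6 gives K ≈ 3.5000.

|A| = 6, |A + A| = 11, K = 11/6.


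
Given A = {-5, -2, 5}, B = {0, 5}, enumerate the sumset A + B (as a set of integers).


A + B = {a + b : a ∈ A, b ∈ B}.
Enumerate all |A|·|B| = 3·2 = 6 pairs (a, b) and collect distinct sums.
a = -5: -5+0=-5, -5+5=0
a = -2: -2+0=-2, -2+5=3
a = 5: 5+0=5, 5+5=10
Collecting distinct sums: A + B = {-5, -2, 0, 3, 5, 10}
|A + B| = 6

A + B = {-5, -2, 0, 3, 5, 10}


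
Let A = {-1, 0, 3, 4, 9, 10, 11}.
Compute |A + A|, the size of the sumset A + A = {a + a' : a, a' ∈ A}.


A + A = {a + a' : a, a' ∈ A}; |A| = 7.
General bounds: 2|A| - 1 ≤ |A + A| ≤ |A|(|A|+1)/2, i.e. 13 ≤ |A + A| ≤ 28.
Lower bound 2|A|-1 is attained iff A is an arithmetic progression.
Enumerate sums a + a' for a ≤ a' (symmetric, so this suffices):
a = -1: -1+-1=-2, -1+0=-1, -1+3=2, -1+4=3, -1+9=8, -1+10=9, -1+11=10
a = 0: 0+0=0, 0+3=3, 0+4=4, 0+9=9, 0+10=10, 0+11=11
a = 3: 3+3=6, 3+4=7, 3+9=12, 3+10=13, 3+11=14
a = 4: 4+4=8, 4+9=13, 4+10=14, 4+11=15
a = 9: 9+9=18, 9+10=19, 9+11=20
a = 10: 10+10=20, 10+11=21
a = 11: 11+11=22
Distinct sums: {-2, -1, 0, 2, 3, 4, 6, 7, 8, 9, 10, 11, 12, 13, 14, 15, 18, 19, 20, 21, 22}
|A + A| = 21

|A + A| = 21


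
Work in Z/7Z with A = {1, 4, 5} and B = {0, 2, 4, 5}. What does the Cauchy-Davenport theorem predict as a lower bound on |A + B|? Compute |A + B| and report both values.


Cauchy-Davenport: |A + B| ≥ min(p, |A| + |B| - 1) for A, B nonempty in Z/pZ.
|A| = 3, |B| = 4, p = 7.
CD lower bound = min(7, 3 + 4 - 1) = min(7, 6) = 6.
Compute A + B mod 7 directly:
a = 1: 1+0=1, 1+2=3, 1+4=5, 1+5=6
a = 4: 4+0=4, 4+2=6, 4+4=1, 4+5=2
a = 5: 5+0=5, 5+2=0, 5+4=2, 5+5=3
A + B = {0, 1, 2, 3, 4, 5, 6}, so |A + B| = 7.
Verify: 7 ≥ 6? Yes ✓.

CD lower bound = 6, actual |A + B| = 7.


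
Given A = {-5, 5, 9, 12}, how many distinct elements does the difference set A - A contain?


A - A = {a - a' : a, a' ∈ A}; |A| = 4.
Bounds: 2|A|-1 ≤ |A - A| ≤ |A|² - |A| + 1, i.e. 7 ≤ |A - A| ≤ 13.
Note: 0 ∈ A - A always (from a - a). The set is symmetric: if d ∈ A - A then -d ∈ A - A.
Enumerate nonzero differences d = a - a' with a > a' (then include -d):
Positive differences: {3, 4, 7, 10, 14, 17}
Full difference set: {0} ∪ (positive diffs) ∪ (negative diffs).
|A - A| = 1 + 2·6 = 13 (matches direct enumeration: 13).

|A - A| = 13


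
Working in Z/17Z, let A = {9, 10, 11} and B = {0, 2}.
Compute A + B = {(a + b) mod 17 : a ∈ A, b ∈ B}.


Work in Z/17Z: reduce every sum a + b modulo 17.
Enumerate all 6 pairs:
a = 9: 9+0=9, 9+2=11
a = 10: 10+0=10, 10+2=12
a = 11: 11+0=11, 11+2=13
Distinct residues collected: {9, 10, 11, 12, 13}
|A + B| = 5 (out of 17 total residues).

A + B = {9, 10, 11, 12, 13}


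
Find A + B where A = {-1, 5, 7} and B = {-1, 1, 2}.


A + B = {a + b : a ∈ A, b ∈ B}.
Enumerate all |A|·|B| = 3·3 = 9 pairs (a, b) and collect distinct sums.
a = -1: -1+-1=-2, -1+1=0, -1+2=1
a = 5: 5+-1=4, 5+1=6, 5+2=7
a = 7: 7+-1=6, 7+1=8, 7+2=9
Collecting distinct sums: A + B = {-2, 0, 1, 4, 6, 7, 8, 9}
|A + B| = 8

A + B = {-2, 0, 1, 4, 6, 7, 8, 9}


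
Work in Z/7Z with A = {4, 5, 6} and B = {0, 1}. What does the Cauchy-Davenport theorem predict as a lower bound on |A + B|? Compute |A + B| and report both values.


Cauchy-Davenport: |A + B| ≥ min(p, |A| + |B| - 1) for A, B nonempty in Z/pZ.
|A| = 3, |B| = 2, p = 7.
CD lower bound = min(7, 3 + 2 - 1) = min(7, 4) = 4.
Compute A + B mod 7 directly:
a = 4: 4+0=4, 4+1=5
a = 5: 5+0=5, 5+1=6
a = 6: 6+0=6, 6+1=0
A + B = {0, 4, 5, 6}, so |A + B| = 4.
Verify: 4 ≥ 4? Yes ✓.

CD lower bound = 4, actual |A + B| = 4.


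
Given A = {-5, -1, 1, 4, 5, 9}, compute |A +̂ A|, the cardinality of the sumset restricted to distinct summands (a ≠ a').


Restricted sumset: A +̂ A = {a + a' : a ∈ A, a' ∈ A, a ≠ a'}.
Equivalently, take A + A and drop any sum 2a that is achievable ONLY as a + a for a ∈ A (i.e. sums representable only with equal summands).
Enumerate pairs (a, a') with a < a' (symmetric, so each unordered pair gives one sum; this covers all a ≠ a'):
  -5 + -1 = -6
  -5 + 1 = -4
  -5 + 4 = -1
  -5 + 5 = 0
  -5 + 9 = 4
  -1 + 1 = 0
  -1 + 4 = 3
  -1 + 5 = 4
  -1 + 9 = 8
  1 + 4 = 5
  1 + 5 = 6
  1 + 9 = 10
  4 + 5 = 9
  4 + 9 = 13
  5 + 9 = 14
Collected distinct sums: {-6, -4, -1, 0, 3, 4, 5, 6, 8, 9, 10, 13, 14}
|A +̂ A| = 13
(Reference bound: |A +̂ A| ≥ 2|A| - 3 for |A| ≥ 2, with |A| = 6 giving ≥ 9.)

|A +̂ A| = 13


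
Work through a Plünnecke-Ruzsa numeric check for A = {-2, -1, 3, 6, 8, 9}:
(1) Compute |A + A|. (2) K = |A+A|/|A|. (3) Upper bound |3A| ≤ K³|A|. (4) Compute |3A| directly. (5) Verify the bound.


|A| = 6.
Step 1: Compute A + A by enumerating all 36 pairs.
A + A = {-4, -3, -2, 1, 2, 4, 5, 6, 7, 8, 9, 11, 12, 14, 15, 16, 17, 18}, so |A + A| = 18.
Step 2: Doubling constant K = |A + A|/|A| = 18/6 = 18/6 ≈ 3.0000.
Step 3: Plünnecke-Ruzsa gives |3A| ≤ K³·|A| = (3.0000)³ · 6 ≈ 162.0000.
Step 4: Compute 3A = A + A + A directly by enumerating all triples (a,b,c) ∈ A³; |3A| = 33.
Step 5: Check 33 ≤ 162.0000? Yes ✓.

K = 18/6, Plünnecke-Ruzsa bound K³|A| ≈ 162.0000, |3A| = 33, inequality holds.


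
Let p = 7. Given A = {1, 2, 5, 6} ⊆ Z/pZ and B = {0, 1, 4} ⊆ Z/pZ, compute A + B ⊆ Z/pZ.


Work in Z/7Z: reduce every sum a + b modulo 7.
Enumerate all 12 pairs:
a = 1: 1+0=1, 1+1=2, 1+4=5
a = 2: 2+0=2, 2+1=3, 2+4=6
a = 5: 5+0=5, 5+1=6, 5+4=2
a = 6: 6+0=6, 6+1=0, 6+4=3
Distinct residues collected: {0, 1, 2, 3, 5, 6}
|A + B| = 6 (out of 7 total residues).

A + B = {0, 1, 2, 3, 5, 6}


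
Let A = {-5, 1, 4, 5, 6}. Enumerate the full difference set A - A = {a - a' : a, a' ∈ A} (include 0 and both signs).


A - A = {a - a' : a, a' ∈ A}.
Compute a - a' for each ordered pair (a, a'):
a = -5: -5--5=0, -5-1=-6, -5-4=-9, -5-5=-10, -5-6=-11
a = 1: 1--5=6, 1-1=0, 1-4=-3, 1-5=-4, 1-6=-5
a = 4: 4--5=9, 4-1=3, 4-4=0, 4-5=-1, 4-6=-2
a = 5: 5--5=10, 5-1=4, 5-4=1, 5-5=0, 5-6=-1
a = 6: 6--5=11, 6-1=5, 6-4=2, 6-5=1, 6-6=0
Collecting distinct values (and noting 0 appears from a-a):
A - A = {-11, -10, -9, -6, -5, -4, -3, -2, -1, 0, 1, 2, 3, 4, 5, 6, 9, 10, 11}
|A - A| = 19

A - A = {-11, -10, -9, -6, -5, -4, -3, -2, -1, 0, 1, 2, 3, 4, 5, 6, 9, 10, 11}


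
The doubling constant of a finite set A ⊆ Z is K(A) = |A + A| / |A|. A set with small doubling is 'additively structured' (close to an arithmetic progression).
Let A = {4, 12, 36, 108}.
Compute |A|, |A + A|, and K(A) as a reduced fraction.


|A| = 4.
Compute A + A by enumerating all 16 pairs.
A + A = {8, 16, 24, 40, 48, 72, 112, 120, 144, 216}, so |A + A| = 10.
K = |A + A| / |A| = 10/4 = 5/2 ≈ 2.5000.
Reference: AP of size 4 gives K = 7/4 ≈ 1.7500; a fully generic set of size 4 gives K ≈ 2.5000.

|A| = 4, |A + A| = 10, K = 10/4 = 5/2.


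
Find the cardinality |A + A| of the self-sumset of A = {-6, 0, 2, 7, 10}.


A + A = {a + a' : a, a' ∈ A}; |A| = 5.
General bounds: 2|A| - 1 ≤ |A + A| ≤ |A|(|A|+1)/2, i.e. 9 ≤ |A + A| ≤ 15.
Lower bound 2|A|-1 is attained iff A is an arithmetic progression.
Enumerate sums a + a' for a ≤ a' (symmetric, so this suffices):
a = -6: -6+-6=-12, -6+0=-6, -6+2=-4, -6+7=1, -6+10=4
a = 0: 0+0=0, 0+2=2, 0+7=7, 0+10=10
a = 2: 2+2=4, 2+7=9, 2+10=12
a = 7: 7+7=14, 7+10=17
a = 10: 10+10=20
Distinct sums: {-12, -6, -4, 0, 1, 2, 4, 7, 9, 10, 12, 14, 17, 20}
|A + A| = 14

|A + A| = 14


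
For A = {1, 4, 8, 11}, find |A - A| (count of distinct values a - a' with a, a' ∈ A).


A - A = {a - a' : a, a' ∈ A}; |A| = 4.
Bounds: 2|A|-1 ≤ |A - A| ≤ |A|² - |A| + 1, i.e. 7 ≤ |A - A| ≤ 13.
Note: 0 ∈ A - A always (from a - a). The set is symmetric: if d ∈ A - A then -d ∈ A - A.
Enumerate nonzero differences d = a - a' with a > a' (then include -d):
Positive differences: {3, 4, 7, 10}
Full difference set: {0} ∪ (positive diffs) ∪ (negative diffs).
|A - A| = 1 + 2·4 = 9 (matches direct enumeration: 9).

|A - A| = 9


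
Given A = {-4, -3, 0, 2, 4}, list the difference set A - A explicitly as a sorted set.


A - A = {a - a' : a, a' ∈ A}.
Compute a - a' for each ordered pair (a, a'):
a = -4: -4--4=0, -4--3=-1, -4-0=-4, -4-2=-6, -4-4=-8
a = -3: -3--4=1, -3--3=0, -3-0=-3, -3-2=-5, -3-4=-7
a = 0: 0--4=4, 0--3=3, 0-0=0, 0-2=-2, 0-4=-4
a = 2: 2--4=6, 2--3=5, 2-0=2, 2-2=0, 2-4=-2
a = 4: 4--4=8, 4--3=7, 4-0=4, 4-2=2, 4-4=0
Collecting distinct values (and noting 0 appears from a-a):
A - A = {-8, -7, -6, -5, -4, -3, -2, -1, 0, 1, 2, 3, 4, 5, 6, 7, 8}
|A - A| = 17

A - A = {-8, -7, -6, -5, -4, -3, -2, -1, 0, 1, 2, 3, 4, 5, 6, 7, 8}


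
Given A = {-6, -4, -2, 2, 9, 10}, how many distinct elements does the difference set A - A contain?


A - A = {a - a' : a, a' ∈ A}; |A| = 6.
Bounds: 2|A|-1 ≤ |A - A| ≤ |A|² - |A| + 1, i.e. 11 ≤ |A - A| ≤ 31.
Note: 0 ∈ A - A always (from a - a). The set is symmetric: if d ∈ A - A then -d ∈ A - A.
Enumerate nonzero differences d = a - a' with a > a' (then include -d):
Positive differences: {1, 2, 4, 6, 7, 8, 11, 12, 13, 14, 15, 16}
Full difference set: {0} ∪ (positive diffs) ∪ (negative diffs).
|A - A| = 1 + 2·12 = 25 (matches direct enumeration: 25).

|A - A| = 25


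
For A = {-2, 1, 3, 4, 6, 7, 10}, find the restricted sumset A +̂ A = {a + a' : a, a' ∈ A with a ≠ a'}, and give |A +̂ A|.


Restricted sumset: A +̂ A = {a + a' : a ∈ A, a' ∈ A, a ≠ a'}.
Equivalently, take A + A and drop any sum 2a that is achievable ONLY as a + a for a ∈ A (i.e. sums representable only with equal summands).
Enumerate pairs (a, a') with a < a' (symmetric, so each unordered pair gives one sum; this covers all a ≠ a'):
  -2 + 1 = -1
  -2 + 3 = 1
  -2 + 4 = 2
  -2 + 6 = 4
  -2 + 7 = 5
  -2 + 10 = 8
  1 + 3 = 4
  1 + 4 = 5
  1 + 6 = 7
  1 + 7 = 8
  1 + 10 = 11
  3 + 4 = 7
  3 + 6 = 9
  3 + 7 = 10
  3 + 10 = 13
  4 + 6 = 10
  4 + 7 = 11
  4 + 10 = 14
  6 + 7 = 13
  6 + 10 = 16
  7 + 10 = 17
Collected distinct sums: {-1, 1, 2, 4, 5, 7, 8, 9, 10, 11, 13, 14, 16, 17}
|A +̂ A| = 14
(Reference bound: |A +̂ A| ≥ 2|A| - 3 for |A| ≥ 2, with |A| = 7 giving ≥ 11.)

|A +̂ A| = 14


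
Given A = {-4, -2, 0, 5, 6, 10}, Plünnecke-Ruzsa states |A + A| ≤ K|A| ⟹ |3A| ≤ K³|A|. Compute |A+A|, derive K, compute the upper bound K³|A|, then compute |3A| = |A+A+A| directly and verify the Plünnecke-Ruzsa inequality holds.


|A| = 6.
Step 1: Compute A + A by enumerating all 36 pairs.
A + A = {-8, -6, -4, -2, 0, 1, 2, 3, 4, 5, 6, 8, 10, 11, 12, 15, 16, 20}, so |A + A| = 18.
Step 2: Doubling constant K = |A + A|/|A| = 18/6 = 18/6 ≈ 3.0000.
Step 3: Plünnecke-Ruzsa gives |3A| ≤ K³·|A| = (3.0000)³ · 6 ≈ 162.0000.
Step 4: Compute 3A = A + A + A directly by enumerating all triples (a,b,c) ∈ A³; |3A| = 33.
Step 5: Check 33 ≤ 162.0000? Yes ✓.

K = 18/6, Plünnecke-Ruzsa bound K³|A| ≈ 162.0000, |3A| = 33, inequality holds.


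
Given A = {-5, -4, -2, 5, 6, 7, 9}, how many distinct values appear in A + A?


A + A = {a + a' : a, a' ∈ A}; |A| = 7.
General bounds: 2|A| - 1 ≤ |A + A| ≤ |A|(|A|+1)/2, i.e. 13 ≤ |A + A| ≤ 28.
Lower bound 2|A|-1 is attained iff A is an arithmetic progression.
Enumerate sums a + a' for a ≤ a' (symmetric, so this suffices):
a = -5: -5+-5=-10, -5+-4=-9, -5+-2=-7, -5+5=0, -5+6=1, -5+7=2, -5+9=4
a = -4: -4+-4=-8, -4+-2=-6, -4+5=1, -4+6=2, -4+7=3, -4+9=5
a = -2: -2+-2=-4, -2+5=3, -2+6=4, -2+7=5, -2+9=7
a = 5: 5+5=10, 5+6=11, 5+7=12, 5+9=14
a = 6: 6+6=12, 6+7=13, 6+9=15
a = 7: 7+7=14, 7+9=16
a = 9: 9+9=18
Distinct sums: {-10, -9, -8, -7, -6, -4, 0, 1, 2, 3, 4, 5, 7, 10, 11, 12, 13, 14, 15, 16, 18}
|A + A| = 21

|A + A| = 21


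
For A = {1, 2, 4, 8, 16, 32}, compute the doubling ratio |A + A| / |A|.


|A| = 6.
Compute A + A by enumerating all 36 pairs.
A + A = {2, 3, 4, 5, 6, 8, 9, 10, 12, 16, 17, 18, 20, 24, 32, 33, 34, 36, 40, 48, 64}, so |A + A| = 21.
K = |A + A| / |A| = 21/6 = 7/2 ≈ 3.5000.
Reference: AP of size 6 gives K = 11/6 ≈ 1.8333; a fully generic set of size 6 gives K ≈ 3.5000.

|A| = 6, |A + A| = 21, K = 21/6 = 7/2.


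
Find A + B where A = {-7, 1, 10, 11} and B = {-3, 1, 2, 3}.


A + B = {a + b : a ∈ A, b ∈ B}.
Enumerate all |A|·|B| = 4·4 = 16 pairs (a, b) and collect distinct sums.
a = -7: -7+-3=-10, -7+1=-6, -7+2=-5, -7+3=-4
a = 1: 1+-3=-2, 1+1=2, 1+2=3, 1+3=4
a = 10: 10+-3=7, 10+1=11, 10+2=12, 10+3=13
a = 11: 11+-3=8, 11+1=12, 11+2=13, 11+3=14
Collecting distinct sums: A + B = {-10, -6, -5, -4, -2, 2, 3, 4, 7, 8, 11, 12, 13, 14}
|A + B| = 14

A + B = {-10, -6, -5, -4, -2, 2, 3, 4, 7, 8, 11, 12, 13, 14}


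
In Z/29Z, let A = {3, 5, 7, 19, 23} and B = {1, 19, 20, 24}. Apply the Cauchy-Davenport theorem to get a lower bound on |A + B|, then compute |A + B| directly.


Cauchy-Davenport: |A + B| ≥ min(p, |A| + |B| - 1) for A, B nonempty in Z/pZ.
|A| = 5, |B| = 4, p = 29.
CD lower bound = min(29, 5 + 4 - 1) = min(29, 8) = 8.
Compute A + B mod 29 directly:
a = 3: 3+1=4, 3+19=22, 3+20=23, 3+24=27
a = 5: 5+1=6, 5+19=24, 5+20=25, 5+24=0
a = 7: 7+1=8, 7+19=26, 7+20=27, 7+24=2
a = 19: 19+1=20, 19+19=9, 19+20=10, 19+24=14
a = 23: 23+1=24, 23+19=13, 23+20=14, 23+24=18
A + B = {0, 2, 4, 6, 8, 9, 10, 13, 14, 18, 20, 22, 23, 24, 25, 26, 27}, so |A + B| = 17.
Verify: 17 ≥ 8? Yes ✓.

CD lower bound = 8, actual |A + B| = 17.


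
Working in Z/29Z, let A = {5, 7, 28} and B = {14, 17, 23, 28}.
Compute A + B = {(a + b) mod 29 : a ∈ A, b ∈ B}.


Work in Z/29Z: reduce every sum a + b modulo 29.
Enumerate all 12 pairs:
a = 5: 5+14=19, 5+17=22, 5+23=28, 5+28=4
a = 7: 7+14=21, 7+17=24, 7+23=1, 7+28=6
a = 28: 28+14=13, 28+17=16, 28+23=22, 28+28=27
Distinct residues collected: {1, 4, 6, 13, 16, 19, 21, 22, 24, 27, 28}
|A + B| = 11 (out of 29 total residues).

A + B = {1, 4, 6, 13, 16, 19, 21, 22, 24, 27, 28}


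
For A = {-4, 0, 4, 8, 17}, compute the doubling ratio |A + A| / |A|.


|A| = 5.
Compute A + A by enumerating all 25 pairs.
A + A = {-8, -4, 0, 4, 8, 12, 13, 16, 17, 21, 25, 34}, so |A + A| = 12.
K = |A + A| / |A| = 12/5 (already in lowest terms) ≈ 2.4000.
Reference: AP of size 5 gives K = 9/5 ≈ 1.8000; a fully generic set of size 5 gives K ≈ 3.0000.

|A| = 5, |A + A| = 12, K = 12/5.


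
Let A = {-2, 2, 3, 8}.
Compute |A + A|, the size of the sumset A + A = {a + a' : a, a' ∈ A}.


A + A = {a + a' : a, a' ∈ A}; |A| = 4.
General bounds: 2|A| - 1 ≤ |A + A| ≤ |A|(|A|+1)/2, i.e. 7 ≤ |A + A| ≤ 10.
Lower bound 2|A|-1 is attained iff A is an arithmetic progression.
Enumerate sums a + a' for a ≤ a' (symmetric, so this suffices):
a = -2: -2+-2=-4, -2+2=0, -2+3=1, -2+8=6
a = 2: 2+2=4, 2+3=5, 2+8=10
a = 3: 3+3=6, 3+8=11
a = 8: 8+8=16
Distinct sums: {-4, 0, 1, 4, 5, 6, 10, 11, 16}
|A + A| = 9

|A + A| = 9


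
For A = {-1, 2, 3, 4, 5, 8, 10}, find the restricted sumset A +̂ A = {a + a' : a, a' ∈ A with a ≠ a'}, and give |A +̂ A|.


Restricted sumset: A +̂ A = {a + a' : a ∈ A, a' ∈ A, a ≠ a'}.
Equivalently, take A + A and drop any sum 2a that is achievable ONLY as a + a for a ∈ A (i.e. sums representable only with equal summands).
Enumerate pairs (a, a') with a < a' (symmetric, so each unordered pair gives one sum; this covers all a ≠ a'):
  -1 + 2 = 1
  -1 + 3 = 2
  -1 + 4 = 3
  -1 + 5 = 4
  -1 + 8 = 7
  -1 + 10 = 9
  2 + 3 = 5
  2 + 4 = 6
  2 + 5 = 7
  2 + 8 = 10
  2 + 10 = 12
  3 + 4 = 7
  3 + 5 = 8
  3 + 8 = 11
  3 + 10 = 13
  4 + 5 = 9
  4 + 8 = 12
  4 + 10 = 14
  5 + 8 = 13
  5 + 10 = 15
  8 + 10 = 18
Collected distinct sums: {1, 2, 3, 4, 5, 6, 7, 8, 9, 10, 11, 12, 13, 14, 15, 18}
|A +̂ A| = 16
(Reference bound: |A +̂ A| ≥ 2|A| - 3 for |A| ≥ 2, with |A| = 7 giving ≥ 11.)

|A +̂ A| = 16


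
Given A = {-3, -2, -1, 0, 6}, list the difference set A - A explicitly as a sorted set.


A - A = {a - a' : a, a' ∈ A}.
Compute a - a' for each ordered pair (a, a'):
a = -3: -3--3=0, -3--2=-1, -3--1=-2, -3-0=-3, -3-6=-9
a = -2: -2--3=1, -2--2=0, -2--1=-1, -2-0=-2, -2-6=-8
a = -1: -1--3=2, -1--2=1, -1--1=0, -1-0=-1, -1-6=-7
a = 0: 0--3=3, 0--2=2, 0--1=1, 0-0=0, 0-6=-6
a = 6: 6--3=9, 6--2=8, 6--1=7, 6-0=6, 6-6=0
Collecting distinct values (and noting 0 appears from a-a):
A - A = {-9, -8, -7, -6, -3, -2, -1, 0, 1, 2, 3, 6, 7, 8, 9}
|A - A| = 15

A - A = {-9, -8, -7, -6, -3, -2, -1, 0, 1, 2, 3, 6, 7, 8, 9}


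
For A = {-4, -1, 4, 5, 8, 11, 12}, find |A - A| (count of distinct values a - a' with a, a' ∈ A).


A - A = {a - a' : a, a' ∈ A}; |A| = 7.
Bounds: 2|A|-1 ≤ |A - A| ≤ |A|² - |A| + 1, i.e. 13 ≤ |A - A| ≤ 43.
Note: 0 ∈ A - A always (from a - a). The set is symmetric: if d ∈ A - A then -d ∈ A - A.
Enumerate nonzero differences d = a - a' with a > a' (then include -d):
Positive differences: {1, 3, 4, 5, 6, 7, 8, 9, 12, 13, 15, 16}
Full difference set: {0} ∪ (positive diffs) ∪ (negative diffs).
|A - A| = 1 + 2·12 = 25 (matches direct enumeration: 25).

|A - A| = 25


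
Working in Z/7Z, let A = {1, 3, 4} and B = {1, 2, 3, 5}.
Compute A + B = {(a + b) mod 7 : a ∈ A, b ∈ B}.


Work in Z/7Z: reduce every sum a + b modulo 7.
Enumerate all 12 pairs:
a = 1: 1+1=2, 1+2=3, 1+3=4, 1+5=6
a = 3: 3+1=4, 3+2=5, 3+3=6, 3+5=1
a = 4: 4+1=5, 4+2=6, 4+3=0, 4+5=2
Distinct residues collected: {0, 1, 2, 3, 4, 5, 6}
|A + B| = 7 (out of 7 total residues).

A + B = {0, 1, 2, 3, 4, 5, 6}


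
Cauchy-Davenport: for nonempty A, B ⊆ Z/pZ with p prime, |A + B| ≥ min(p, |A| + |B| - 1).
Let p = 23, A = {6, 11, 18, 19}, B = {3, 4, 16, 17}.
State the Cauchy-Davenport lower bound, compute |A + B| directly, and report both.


Cauchy-Davenport: |A + B| ≥ min(p, |A| + |B| - 1) for A, B nonempty in Z/pZ.
|A| = 4, |B| = 4, p = 23.
CD lower bound = min(23, 4 + 4 - 1) = min(23, 7) = 7.
Compute A + B mod 23 directly:
a = 6: 6+3=9, 6+4=10, 6+16=22, 6+17=0
a = 11: 11+3=14, 11+4=15, 11+16=4, 11+17=5
a = 18: 18+3=21, 18+4=22, 18+16=11, 18+17=12
a = 19: 19+3=22, 19+4=0, 19+16=12, 19+17=13
A + B = {0, 4, 5, 9, 10, 11, 12, 13, 14, 15, 21, 22}, so |A + B| = 12.
Verify: 12 ≥ 7? Yes ✓.

CD lower bound = 7, actual |A + B| = 12.


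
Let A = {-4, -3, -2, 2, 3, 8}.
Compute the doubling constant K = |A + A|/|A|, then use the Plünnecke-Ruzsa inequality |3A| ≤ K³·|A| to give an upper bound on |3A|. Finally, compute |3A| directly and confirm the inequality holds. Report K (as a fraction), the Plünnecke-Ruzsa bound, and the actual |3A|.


|A| = 6.
Step 1: Compute A + A by enumerating all 36 pairs.
A + A = {-8, -7, -6, -5, -4, -2, -1, 0, 1, 4, 5, 6, 10, 11, 16}, so |A + A| = 15.
Step 2: Doubling constant K = |A + A|/|A| = 15/6 = 15/6 ≈ 2.5000.
Step 3: Plünnecke-Ruzsa gives |3A| ≤ K³·|A| = (2.5000)³ · 6 ≈ 93.7500.
Step 4: Compute 3A = A + A + A directly by enumerating all triples (a,b,c) ∈ A³; |3A| = 27.
Step 5: Check 27 ≤ 93.7500? Yes ✓.

K = 15/6, Plünnecke-Ruzsa bound K³|A| ≈ 93.7500, |3A| = 27, inequality holds.


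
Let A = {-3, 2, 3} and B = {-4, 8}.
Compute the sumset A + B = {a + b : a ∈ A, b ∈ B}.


A + B = {a + b : a ∈ A, b ∈ B}.
Enumerate all |A|·|B| = 3·2 = 6 pairs (a, b) and collect distinct sums.
a = -3: -3+-4=-7, -3+8=5
a = 2: 2+-4=-2, 2+8=10
a = 3: 3+-4=-1, 3+8=11
Collecting distinct sums: A + B = {-7, -2, -1, 5, 10, 11}
|A + B| = 6

A + B = {-7, -2, -1, 5, 10, 11}


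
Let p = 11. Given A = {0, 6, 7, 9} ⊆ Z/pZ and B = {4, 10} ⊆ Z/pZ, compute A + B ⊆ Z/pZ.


Work in Z/11Z: reduce every sum a + b modulo 11.
Enumerate all 8 pairs:
a = 0: 0+4=4, 0+10=10
a = 6: 6+4=10, 6+10=5
a = 7: 7+4=0, 7+10=6
a = 9: 9+4=2, 9+10=8
Distinct residues collected: {0, 2, 4, 5, 6, 8, 10}
|A + B| = 7 (out of 11 total residues).

A + B = {0, 2, 4, 5, 6, 8, 10}


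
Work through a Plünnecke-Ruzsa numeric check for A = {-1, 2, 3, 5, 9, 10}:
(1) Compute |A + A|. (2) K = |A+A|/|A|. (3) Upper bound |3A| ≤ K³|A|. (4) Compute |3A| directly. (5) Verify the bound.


|A| = 6.
Step 1: Compute A + A by enumerating all 36 pairs.
A + A = {-2, 1, 2, 4, 5, 6, 7, 8, 9, 10, 11, 12, 13, 14, 15, 18, 19, 20}, so |A + A| = 18.
Step 2: Doubling constant K = |A + A|/|A| = 18/6 = 18/6 ≈ 3.0000.
Step 3: Plünnecke-Ruzsa gives |3A| ≤ K³·|A| = (3.0000)³ · 6 ≈ 162.0000.
Step 4: Compute 3A = A + A + A directly by enumerating all triples (a,b,c) ∈ A³; |3A| = 30.
Step 5: Check 30 ≤ 162.0000? Yes ✓.

K = 18/6, Plünnecke-Ruzsa bound K³|A| ≈ 162.0000, |3A| = 30, inequality holds.


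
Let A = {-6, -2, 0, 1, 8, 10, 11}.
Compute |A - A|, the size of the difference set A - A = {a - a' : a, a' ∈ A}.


A - A = {a - a' : a, a' ∈ A}; |A| = 7.
Bounds: 2|A|-1 ≤ |A - A| ≤ |A|² - |A| + 1, i.e. 13 ≤ |A - A| ≤ 43.
Note: 0 ∈ A - A always (from a - a). The set is symmetric: if d ∈ A - A then -d ∈ A - A.
Enumerate nonzero differences d = a - a' with a > a' (then include -d):
Positive differences: {1, 2, 3, 4, 6, 7, 8, 9, 10, 11, 12, 13, 14, 16, 17}
Full difference set: {0} ∪ (positive diffs) ∪ (negative diffs).
|A - A| = 1 + 2·15 = 31 (matches direct enumeration: 31).

|A - A| = 31
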